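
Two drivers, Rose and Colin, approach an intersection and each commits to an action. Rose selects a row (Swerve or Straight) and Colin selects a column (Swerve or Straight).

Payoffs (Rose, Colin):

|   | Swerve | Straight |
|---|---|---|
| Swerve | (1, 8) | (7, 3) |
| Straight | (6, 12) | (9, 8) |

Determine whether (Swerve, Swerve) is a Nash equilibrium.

No

At (Swerve, Swerve), Rose earns 1; switching to Straight would give 6, so Rose would deviate.
Colin earns 8; switching to Straight would give 3, so Colin has no profitable deviation.
Since at least one player can profitably deviate, this is not a Nash equilibrium.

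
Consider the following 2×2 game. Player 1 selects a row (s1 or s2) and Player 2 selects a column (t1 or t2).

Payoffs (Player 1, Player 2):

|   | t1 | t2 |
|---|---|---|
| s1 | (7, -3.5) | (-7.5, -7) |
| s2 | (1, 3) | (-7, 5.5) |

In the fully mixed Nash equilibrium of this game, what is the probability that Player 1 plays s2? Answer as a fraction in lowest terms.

7/12

Let r be the probability that Player 1 plays s1. In a completely mixed equilibrium, Player 2 must be indifferent between t1 and t2.
Player 2's expected payoff from t1 is −3.5r + 3(1−r); from t2 it is −7r + 5.5(1−r).
Setting these equal: −6.5r + 3 = −12.5r + 5.5, so r = 5/12.
Therefore Player 1 plays s2 with probability 1 − 5/12 = 7/12.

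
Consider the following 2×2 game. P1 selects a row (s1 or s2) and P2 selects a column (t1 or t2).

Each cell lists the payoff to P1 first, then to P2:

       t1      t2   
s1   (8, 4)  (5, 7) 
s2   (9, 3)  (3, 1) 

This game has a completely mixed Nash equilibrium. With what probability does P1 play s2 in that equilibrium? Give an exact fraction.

3/5

Let r be the probability that P1 plays s1. In a completely mixed equilibrium, P2 must be indifferent between t1 and t2.
P2's expected payoff from t1 is 4r + 3(1−r); from t2 it is 7r + (1−r).
Setting these equal: r + 3 = 6r + 1, so r = 2/5.
Therefore P1 plays s2 with probability 1 − 2/5 = 3/5.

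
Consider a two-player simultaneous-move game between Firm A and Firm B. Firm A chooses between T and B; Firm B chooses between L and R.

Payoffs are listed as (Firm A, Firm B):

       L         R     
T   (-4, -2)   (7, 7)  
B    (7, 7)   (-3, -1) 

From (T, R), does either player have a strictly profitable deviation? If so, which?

Neither

Firm A at (T, R) earns 7; deviating to B yields -3 — not better.
Firm B earns 7; deviating to L yields -2 — not better.
Neither player can strictly improve; the profile is a Nash equilibrium.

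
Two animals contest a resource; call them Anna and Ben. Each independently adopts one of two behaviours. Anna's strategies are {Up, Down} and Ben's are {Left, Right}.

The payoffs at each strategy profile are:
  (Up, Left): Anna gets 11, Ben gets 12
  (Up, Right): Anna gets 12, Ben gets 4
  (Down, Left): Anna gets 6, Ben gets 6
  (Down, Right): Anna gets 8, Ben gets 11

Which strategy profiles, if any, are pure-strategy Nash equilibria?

(Up, Left)

(Up, Left): Anna gets 11 ≥ 6 from Down, and Ben gets 12 ≥ 4 from Right — Nash equilibrium.
(Up, Right): Ben prefers Left (12 > 4) — not an equilibrium.
(Down, Left): Anna prefers Up (11 > 6); Ben prefers Right (11 > 6) — not an equilibrium.
(Down, Right): Anna prefers Up (12 > 8) — not an equilibrium.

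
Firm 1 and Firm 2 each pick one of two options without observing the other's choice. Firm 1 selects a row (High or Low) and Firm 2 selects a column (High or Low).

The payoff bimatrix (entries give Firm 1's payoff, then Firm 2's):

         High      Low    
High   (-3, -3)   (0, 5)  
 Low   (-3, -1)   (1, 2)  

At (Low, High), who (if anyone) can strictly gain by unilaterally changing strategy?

Firm 2

Firm 1 at (Low, High) earns -3; deviating to High yields -3 — not better.
Firm 2 earns -1; deviating to Low yields 2 — a strict improvement.
Only Firm 2 has a strictly profitable deviation.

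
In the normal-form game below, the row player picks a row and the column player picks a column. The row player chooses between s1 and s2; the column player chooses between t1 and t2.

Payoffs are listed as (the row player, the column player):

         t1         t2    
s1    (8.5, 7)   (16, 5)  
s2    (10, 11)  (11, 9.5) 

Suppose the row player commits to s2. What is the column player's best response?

Against s2, the column player earns 11 from t1 and 9.5 from t2.
So t1 is the best response.

t1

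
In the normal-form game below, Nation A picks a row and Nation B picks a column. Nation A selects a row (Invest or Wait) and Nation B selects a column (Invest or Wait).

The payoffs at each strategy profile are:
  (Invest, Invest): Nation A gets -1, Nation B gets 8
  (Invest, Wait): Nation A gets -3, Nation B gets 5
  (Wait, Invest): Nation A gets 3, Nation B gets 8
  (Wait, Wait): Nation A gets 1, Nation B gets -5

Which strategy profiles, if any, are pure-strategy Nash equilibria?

(Wait, Invest)

(Invest, Invest): Nation A prefers Wait (3 > -1) — not an equilibrium.
(Invest, Wait): Nation A prefers Wait (1 > -3); Nation B prefers Invest (8 > 5) — not an equilibrium.
(Wait, Invest): Nation A gets 3 ≥ -1 from Invest, and Nation B gets 8 ≥ -5 from Wait — Nash equilibrium.
(Wait, Wait): Nation B prefers Invest (8 > -5) — not an equilibrium.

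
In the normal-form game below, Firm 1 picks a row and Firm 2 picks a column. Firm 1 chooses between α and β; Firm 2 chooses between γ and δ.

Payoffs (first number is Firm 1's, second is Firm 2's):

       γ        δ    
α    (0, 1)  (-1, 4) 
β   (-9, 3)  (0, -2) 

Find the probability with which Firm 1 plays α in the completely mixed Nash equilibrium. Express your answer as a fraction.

Let x be the probability that Firm 1 plays α. In a completely mixed equilibrium, Firm 2 must be indifferent between γ and δ.
Firm 2's expected payoff from γ is x + 3(1−x); from δ it is 4x − 2(1−x).
Setting these equal: −2x + 3 = 6x − 2, so x = 5/8.

5/8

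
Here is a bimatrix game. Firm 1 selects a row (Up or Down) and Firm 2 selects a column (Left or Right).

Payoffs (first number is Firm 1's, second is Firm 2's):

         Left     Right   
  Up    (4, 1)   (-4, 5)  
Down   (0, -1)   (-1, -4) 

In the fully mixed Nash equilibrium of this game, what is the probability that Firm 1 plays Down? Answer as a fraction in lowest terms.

4/7

Let x be the probability that Firm 1 plays Up. In a completely mixed equilibrium, Firm 2 must be indifferent between Left and Right.
Firm 2's expected payoff from Left is x − (1−x); from Right it is 5x − 4(1−x).
Setting these equal: 2x − 1 = 9x − 4, so x = 3/7.
Therefore Firm 1 plays Down with probability 1 − 3/7 = 4/7.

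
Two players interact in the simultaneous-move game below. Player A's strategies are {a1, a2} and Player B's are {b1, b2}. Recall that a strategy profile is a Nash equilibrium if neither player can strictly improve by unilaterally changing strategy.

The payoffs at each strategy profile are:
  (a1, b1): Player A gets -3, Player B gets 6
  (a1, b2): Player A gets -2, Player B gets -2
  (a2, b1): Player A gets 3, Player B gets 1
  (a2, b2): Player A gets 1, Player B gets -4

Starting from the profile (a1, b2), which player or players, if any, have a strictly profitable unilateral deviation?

Player A at (a1, b2) earns -2; deviating to a2 yields 1 — a strict improvement.
Player B earns -2; deviating to b1 yields 6 — a strict improvement.
Both Player A and Player B have strictly profitable deviations.

Both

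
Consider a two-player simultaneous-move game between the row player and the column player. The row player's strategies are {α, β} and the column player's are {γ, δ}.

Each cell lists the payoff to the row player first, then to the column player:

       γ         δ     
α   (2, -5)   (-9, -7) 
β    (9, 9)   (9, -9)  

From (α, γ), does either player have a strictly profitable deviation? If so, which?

The row player at (α, γ) earns 2; deviating to β yields 9 — a strict improvement.
The column player earns -5; deviating to δ yields -7 — not better.
Only the row player has a strictly profitable deviation.

The row player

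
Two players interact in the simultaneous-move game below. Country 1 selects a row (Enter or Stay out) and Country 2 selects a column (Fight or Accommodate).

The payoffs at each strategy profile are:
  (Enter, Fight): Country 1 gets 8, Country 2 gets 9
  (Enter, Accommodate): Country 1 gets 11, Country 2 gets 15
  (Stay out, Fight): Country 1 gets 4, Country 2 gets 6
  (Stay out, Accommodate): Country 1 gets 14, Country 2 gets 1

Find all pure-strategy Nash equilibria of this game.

none

(Enter, Fight): Country 2 prefers Accommodate (15 > 9) — not an equilibrium.
(Enter, Accommodate): Country 1 prefers Stay out (14 > 11) — not an equilibrium.
(Stay out, Fight): Country 1 prefers Enter (8 > 4) — not an equilibrium.
(Stay out, Accommodate): Country 2 prefers Fight (6 > 1) — not an equilibrium.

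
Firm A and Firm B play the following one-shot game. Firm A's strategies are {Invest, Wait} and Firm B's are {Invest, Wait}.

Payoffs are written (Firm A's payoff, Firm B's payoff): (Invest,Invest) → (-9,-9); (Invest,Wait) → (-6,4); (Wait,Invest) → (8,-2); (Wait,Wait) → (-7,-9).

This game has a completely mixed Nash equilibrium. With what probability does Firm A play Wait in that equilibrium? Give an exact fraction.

Let x be the probability that Firm A plays Invest. In a completely mixed equilibrium, Firm B must be indifferent between Invest and Wait.
Firm B's expected payoff from Invest is −9x − 2(1−x); from Wait it is 4x − 9(1−x).
Setting these equal: −7x − 2 = 13x − 9, so x = 7/20.
Therefore Firm A plays Wait with probability 1 − 7/20 = 13/20.

13/20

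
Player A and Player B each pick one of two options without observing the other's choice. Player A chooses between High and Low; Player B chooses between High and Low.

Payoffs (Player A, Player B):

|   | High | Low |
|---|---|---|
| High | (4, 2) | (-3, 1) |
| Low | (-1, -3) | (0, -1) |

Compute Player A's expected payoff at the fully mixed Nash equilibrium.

First find y, the probability Player B plays High, from Player A's indifference between High and Low: 4y − 3(1−y) = −y, giving y = 3/8.
Since Player A is indifferent in equilibrium, Player A's expected payoff equals the payoff from either row against (3/8, 5/8). Using High: 4(3/8) − 3(5/8) = -3/8.

-3/8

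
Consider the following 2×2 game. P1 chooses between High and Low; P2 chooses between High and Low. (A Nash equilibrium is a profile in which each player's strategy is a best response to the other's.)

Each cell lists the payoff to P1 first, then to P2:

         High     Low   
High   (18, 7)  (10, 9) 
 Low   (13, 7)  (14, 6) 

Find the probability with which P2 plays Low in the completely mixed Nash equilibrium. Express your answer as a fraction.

5/9

Let y be the probability that P2 plays High. In a completely mixed equilibrium, P1 must be indifferent between High and Low.
P1's expected payoff from High is 18y + 10(1−y); from Low it is 13y + 14(1−y).
Setting these equal: 8y + 10 = −y + 14, so y = 4/9.
Therefore P2 plays Low with probability 1 − 4/9 = 5/9.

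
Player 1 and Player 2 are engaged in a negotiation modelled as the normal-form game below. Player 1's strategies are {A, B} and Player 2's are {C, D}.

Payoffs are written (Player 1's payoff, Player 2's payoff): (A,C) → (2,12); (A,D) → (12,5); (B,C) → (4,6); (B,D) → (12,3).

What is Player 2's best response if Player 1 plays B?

C

Against B, Player 2 earns 6 from C and 3 from D.
So C is the best response.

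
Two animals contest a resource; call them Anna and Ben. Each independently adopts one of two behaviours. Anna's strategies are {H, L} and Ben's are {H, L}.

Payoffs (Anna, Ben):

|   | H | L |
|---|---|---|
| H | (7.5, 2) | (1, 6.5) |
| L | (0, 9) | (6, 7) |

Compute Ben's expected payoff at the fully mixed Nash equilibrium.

First find x, the probability Anna plays H, from Ben's indifference between H and L: 2x + 9(1−x) = 6.5x + 7(1−x), giving x = 4/13.
Since Ben is indifferent in equilibrium, Ben's expected payoff equals the payoff from either column against (4/13, 9/13). Using H: 2(4/13) + 9(9/13) = 89/13.

89/13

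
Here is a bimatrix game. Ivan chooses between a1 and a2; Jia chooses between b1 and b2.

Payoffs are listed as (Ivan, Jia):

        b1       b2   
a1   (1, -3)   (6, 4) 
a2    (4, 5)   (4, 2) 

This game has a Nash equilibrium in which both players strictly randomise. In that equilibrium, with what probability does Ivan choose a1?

Let r be the probability that Ivan plays a1. In a completely mixed equilibrium, Jia must be indifferent between b1 and b2.
Jia's expected payoff from b1 is −3r + 5(1−r); from b2 it is 4r + 2(1−r).
Setting these equal: −8r + 5 = 2r + 2, so r = 3/10.

3/10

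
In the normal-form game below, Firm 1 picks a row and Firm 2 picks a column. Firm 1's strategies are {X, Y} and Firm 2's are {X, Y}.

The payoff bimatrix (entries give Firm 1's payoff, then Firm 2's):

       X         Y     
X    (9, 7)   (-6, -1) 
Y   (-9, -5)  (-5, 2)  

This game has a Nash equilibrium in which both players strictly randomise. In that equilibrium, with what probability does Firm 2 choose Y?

18/19

Let y be the probability that Firm 2 plays X. In a completely mixed equilibrium, Firm 1 must be indifferent between X and Y.
Firm 1's expected payoff from X is 9y − 6(1−y); from Y it is −9y − 5(1−y).
Setting these equal: 15y − 6 = −4y − 5, so y = 1/19.
Therefore Firm 2 plays Y with probability 1 − 1/19 = 18/19.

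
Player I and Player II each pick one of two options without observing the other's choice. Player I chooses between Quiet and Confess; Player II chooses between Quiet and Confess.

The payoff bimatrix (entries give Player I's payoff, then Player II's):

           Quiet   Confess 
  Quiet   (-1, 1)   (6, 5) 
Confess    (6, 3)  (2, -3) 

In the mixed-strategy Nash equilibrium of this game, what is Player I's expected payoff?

38/11

First find y, the probability Player II plays Quiet, from Player I's indifference between Quiet and Confess: −y + 6(1−y) = 6y + 2(1−y), giving y = 4/11.
Since Player I is indifferent in equilibrium, Player I's expected payoff equals the payoff from either row against (4/11, 7/11). Using Quiet: −(4/11) + 6(7/11) = 38/11.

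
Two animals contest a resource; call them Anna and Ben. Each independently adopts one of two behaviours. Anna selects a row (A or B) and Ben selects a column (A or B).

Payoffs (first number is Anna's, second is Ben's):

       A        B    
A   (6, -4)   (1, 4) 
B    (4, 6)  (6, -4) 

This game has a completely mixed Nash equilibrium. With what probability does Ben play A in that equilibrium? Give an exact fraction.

5/7

Let q be the probability that Ben plays A. In a completely mixed equilibrium, Anna must be indifferent between A and B.
Anna's expected payoff from A is 6q + (1−q); from B it is 4q + 6(1−q).
Setting these equal: 5q + 1 = −2q + 6, so q = 5/7.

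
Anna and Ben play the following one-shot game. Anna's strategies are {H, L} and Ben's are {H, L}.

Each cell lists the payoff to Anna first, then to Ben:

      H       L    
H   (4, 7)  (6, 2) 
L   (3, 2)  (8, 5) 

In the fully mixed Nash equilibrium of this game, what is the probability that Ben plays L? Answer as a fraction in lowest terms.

Let q be the probability that Ben plays H. In a completely mixed equilibrium, Anna must be indifferent between H and L.
Anna's expected payoff from H is 4q + 6(1−q); from L it is 3q + 8(1−q).
Setting these equal: −2q + 6 = −5q + 8, so q = 2/3.
Therefore Ben plays L with probability 1 − 2/3 = 1/3.

1/3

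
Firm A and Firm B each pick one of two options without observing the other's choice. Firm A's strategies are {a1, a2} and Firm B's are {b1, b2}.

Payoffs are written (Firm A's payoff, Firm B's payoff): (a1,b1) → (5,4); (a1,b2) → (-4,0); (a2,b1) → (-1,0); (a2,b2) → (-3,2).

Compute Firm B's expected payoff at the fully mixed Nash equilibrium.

4/3

First find p, the probability Firm A plays a1, from Firm B's indifference between b1 and b2: 4p = 2(1−p), giving p = 1/3.
Since Firm B is indifferent in equilibrium, Firm B's expected payoff equals the payoff from either column against (1/3, 2/3). Using b1: 4(1/3) = 4/3.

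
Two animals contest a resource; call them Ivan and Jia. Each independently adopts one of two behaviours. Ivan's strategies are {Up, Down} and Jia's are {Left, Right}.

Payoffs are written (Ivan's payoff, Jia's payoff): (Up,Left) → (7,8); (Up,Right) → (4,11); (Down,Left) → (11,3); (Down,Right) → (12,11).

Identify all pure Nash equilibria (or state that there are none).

(Down, Right)

(Up, Left): Ivan prefers Down (11 > 7); Jia prefers Right (11 > 8) — not an equilibrium.
(Up, Right): Ivan prefers Down (12 > 4) — not an equilibrium.
(Down, Left): Jia prefers Right (11 > 3) — not an equilibrium.
(Down, Right): Ivan gets 12 ≥ 4 from Up, and Jia gets 11 ≥ 3 from Left — Nash equilibrium.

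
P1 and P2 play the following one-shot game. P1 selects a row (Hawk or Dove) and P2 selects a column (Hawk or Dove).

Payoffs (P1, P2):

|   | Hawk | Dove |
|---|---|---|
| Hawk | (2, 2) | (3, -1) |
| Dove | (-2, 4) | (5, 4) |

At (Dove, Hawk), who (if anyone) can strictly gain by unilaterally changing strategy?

P1 at (Dove, Hawk) earns -2; deviating to Hawk yields 2 — a strict improvement.
P2 earns 4; deviating to Dove yields 4 — not better.
Only P1 has a strictly profitable deviation.

P1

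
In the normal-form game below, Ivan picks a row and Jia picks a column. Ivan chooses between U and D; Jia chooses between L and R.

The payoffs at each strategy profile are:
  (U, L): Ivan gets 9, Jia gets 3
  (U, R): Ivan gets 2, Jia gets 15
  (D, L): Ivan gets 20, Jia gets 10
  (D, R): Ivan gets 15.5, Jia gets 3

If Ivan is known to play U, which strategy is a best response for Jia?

R

Against U, Jia earns 3 from L and 15 from R.
So R is the best response.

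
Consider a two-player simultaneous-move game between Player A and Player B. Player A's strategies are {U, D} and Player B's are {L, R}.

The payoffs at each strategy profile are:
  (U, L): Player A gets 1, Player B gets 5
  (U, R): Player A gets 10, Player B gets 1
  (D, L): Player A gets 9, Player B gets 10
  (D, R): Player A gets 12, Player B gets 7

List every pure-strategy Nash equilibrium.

(D, L)

(U, L): Player A prefers D (9 > 1) — not an equilibrium.
(U, R): Player A prefers D (12 > 10); Player B prefers L (5 > 1) — not an equilibrium.
(D, L): Player A gets 9 ≥ 1 from U, and Player B gets 10 ≥ 7 from R — Nash equilibrium.
(D, R): Player B prefers L (10 > 7) — not an equilibrium.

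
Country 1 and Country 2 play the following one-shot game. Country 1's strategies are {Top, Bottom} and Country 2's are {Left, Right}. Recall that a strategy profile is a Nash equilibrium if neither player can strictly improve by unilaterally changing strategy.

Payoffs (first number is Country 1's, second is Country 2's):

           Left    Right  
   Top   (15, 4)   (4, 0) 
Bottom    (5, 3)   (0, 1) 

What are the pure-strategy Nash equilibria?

(Top, Left)

(Top, Left): Country 1 gets 15 ≥ 5 from Bottom, and Country 2 gets 4 ≥ 0 from Right — Nash equilibrium.
(Top, Right): Country 2 prefers Left (4 > 0) — not an equilibrium.
(Bottom, Left): Country 1 prefers Top (15 > 5) — not an equilibrium.
(Bottom, Right): Country 1 prefers Top (4 > 0); Country 2 prefers Left (3 > 1) — not an equilibrium.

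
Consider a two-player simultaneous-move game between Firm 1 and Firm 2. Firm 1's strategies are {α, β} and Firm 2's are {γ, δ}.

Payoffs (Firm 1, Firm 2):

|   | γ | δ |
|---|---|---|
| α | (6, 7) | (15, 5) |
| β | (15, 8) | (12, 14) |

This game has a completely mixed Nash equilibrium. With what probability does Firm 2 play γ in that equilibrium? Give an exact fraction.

1/4

Let y be the probability that Firm 2 plays γ. In a completely mixed equilibrium, Firm 1 must be indifferent between α and β.
Firm 1's expected payoff from α is 6y + 15(1−y); from β it is 15y + 12(1−y).
Setting these equal: −9y + 15 = 3y + 12, so y = 1/4.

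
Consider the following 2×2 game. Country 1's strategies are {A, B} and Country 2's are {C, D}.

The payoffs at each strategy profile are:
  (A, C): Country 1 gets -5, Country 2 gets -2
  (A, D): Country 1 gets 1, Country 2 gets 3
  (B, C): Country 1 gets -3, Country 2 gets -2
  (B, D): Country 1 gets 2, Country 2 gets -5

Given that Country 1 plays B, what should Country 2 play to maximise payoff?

C

Against B, Country 2 earns -2 from C and -5 from D.
So C is the best response.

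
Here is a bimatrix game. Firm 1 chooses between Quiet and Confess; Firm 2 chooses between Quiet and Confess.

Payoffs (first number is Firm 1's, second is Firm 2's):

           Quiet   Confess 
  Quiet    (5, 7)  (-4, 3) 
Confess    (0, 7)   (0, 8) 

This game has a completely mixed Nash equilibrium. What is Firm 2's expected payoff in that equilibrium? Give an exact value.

First find p, the probability Firm 1 plays Quiet, from Firm 2's indifference between Quiet and Confess: 7p + 7(1−p) = 3p + 8(1−p), giving p = 1/5.
Since Firm 2 is indifferent in equilibrium, Firm 2's expected payoff equals the payoff from either column against (1/5, 4/5). Using Quiet: 7(1/5) + 7(4/5) = 7.

7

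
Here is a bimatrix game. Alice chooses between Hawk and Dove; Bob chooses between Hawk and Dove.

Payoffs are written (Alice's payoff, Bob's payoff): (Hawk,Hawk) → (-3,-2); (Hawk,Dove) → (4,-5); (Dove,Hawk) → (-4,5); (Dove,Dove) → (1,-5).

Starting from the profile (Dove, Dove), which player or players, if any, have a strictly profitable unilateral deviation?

Alice at (Dove, Dove) earns 1; deviating to Hawk yields 4 — a strict improvement.
Bob earns -5; deviating to Hawk yields 5 — a strict improvement.
Both Alice and Bob have strictly profitable deviations.

Both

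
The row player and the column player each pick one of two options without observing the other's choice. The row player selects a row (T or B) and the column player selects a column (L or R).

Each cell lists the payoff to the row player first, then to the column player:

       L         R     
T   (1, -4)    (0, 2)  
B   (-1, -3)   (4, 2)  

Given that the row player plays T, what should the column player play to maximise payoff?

Against T, the column player earns -4 from L and 2 from R.
So R is the best response.

R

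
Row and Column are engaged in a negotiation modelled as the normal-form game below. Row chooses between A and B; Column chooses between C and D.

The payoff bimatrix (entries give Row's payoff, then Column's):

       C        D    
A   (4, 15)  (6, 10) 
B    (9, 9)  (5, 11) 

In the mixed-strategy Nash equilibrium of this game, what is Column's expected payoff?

75/7

First find x, the probability Row plays A, from Column's indifference between C and D: 15x + 9(1−x) = 10x + 11(1−x), giving x = 2/7.
Since Column is indifferent in equilibrium, Column's expected payoff equals the payoff from either column against (2/7, 5/7). Using C: 15(2/7) + 9(5/7) = 75/7.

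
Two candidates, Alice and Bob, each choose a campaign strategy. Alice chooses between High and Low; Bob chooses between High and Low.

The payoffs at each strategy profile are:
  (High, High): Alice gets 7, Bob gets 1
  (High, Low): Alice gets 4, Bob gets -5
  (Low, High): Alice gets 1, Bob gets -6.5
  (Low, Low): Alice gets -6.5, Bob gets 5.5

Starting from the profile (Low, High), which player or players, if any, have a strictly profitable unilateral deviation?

Alice at (Low, High) earns 1; deviating to High yields 7 — a strict improvement.
Bob earns -6.5; deviating to Low yields 5.5 — a strict improvement.
Both Alice and Bob have strictly profitable deviations.

Both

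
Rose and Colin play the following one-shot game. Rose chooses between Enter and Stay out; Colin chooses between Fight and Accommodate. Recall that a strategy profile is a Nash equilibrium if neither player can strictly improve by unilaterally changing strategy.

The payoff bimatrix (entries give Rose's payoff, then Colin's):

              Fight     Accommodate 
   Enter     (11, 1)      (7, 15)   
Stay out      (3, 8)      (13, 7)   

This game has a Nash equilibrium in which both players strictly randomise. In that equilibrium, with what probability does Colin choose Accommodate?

Let c be the probability that Colin plays Fight. In a completely mixed equilibrium, Rose must be indifferent between Enter and Stay out.
Rose's expected payoff from Enter is 11c + 7(1−c); from Stay out it is 3c + 13(1−c).
Setting these equal: 4c + 7 = −10c + 13, so c = 3/7.
Therefore Colin plays Accommodate with probability 1 − 3/7 = 4/7.

4/7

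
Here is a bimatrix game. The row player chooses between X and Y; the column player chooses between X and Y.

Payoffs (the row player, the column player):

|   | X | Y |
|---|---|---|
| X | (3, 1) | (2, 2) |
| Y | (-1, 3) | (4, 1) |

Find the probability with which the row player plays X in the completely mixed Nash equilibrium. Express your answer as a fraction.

Let x be the probability that the row player plays X. In a completely mixed equilibrium, the column player must be indifferent between X and Y.
The column player's expected payoff from X is x + 3(1−x); from Y it is 2x + (1−x).
Setting these equal: −2x + 3 = x + 1, so x = 2/3.

2/3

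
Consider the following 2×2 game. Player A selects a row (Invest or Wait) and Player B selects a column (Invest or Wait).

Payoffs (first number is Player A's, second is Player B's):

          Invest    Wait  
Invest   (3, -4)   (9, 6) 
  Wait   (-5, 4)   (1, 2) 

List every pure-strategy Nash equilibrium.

(Invest, Invest): Player B prefers Wait (6 > -4) — not an equilibrium.
(Invest, Wait): Player A gets 9 ≥ 1 from Wait, and Player B gets 6 ≥ -4 from Invest — Nash equilibrium.
(Wait, Invest): Player A prefers Invest (3 > -5) — not an equilibrium.
(Wait, Wait): Player A prefers Invest (9 > 1); Player B prefers Invest (4 > 2) — not an equilibrium.

(Invest, Wait)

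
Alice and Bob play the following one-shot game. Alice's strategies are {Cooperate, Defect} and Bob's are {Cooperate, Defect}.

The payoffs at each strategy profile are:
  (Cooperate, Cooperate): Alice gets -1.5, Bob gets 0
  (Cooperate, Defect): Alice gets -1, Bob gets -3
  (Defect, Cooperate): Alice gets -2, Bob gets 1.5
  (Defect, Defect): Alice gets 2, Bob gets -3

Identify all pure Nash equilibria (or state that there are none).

(Cooperate, Cooperate): Alice gets -1.5 ≥ -2 from Defect, and Bob gets 0 ≥ -3 from Defect — Nash equilibrium.
(Cooperate, Defect): Alice prefers Defect (2 > -1); Bob prefers Cooperate (0 > -3) — not an equilibrium.
(Defect, Cooperate): Alice prefers Cooperate (-1.5 > -2) — not an equilibrium.
(Defect, Defect): Bob prefers Cooperate (1.5 > -3) — not an equilibrium.

(Cooperate, Cooperate)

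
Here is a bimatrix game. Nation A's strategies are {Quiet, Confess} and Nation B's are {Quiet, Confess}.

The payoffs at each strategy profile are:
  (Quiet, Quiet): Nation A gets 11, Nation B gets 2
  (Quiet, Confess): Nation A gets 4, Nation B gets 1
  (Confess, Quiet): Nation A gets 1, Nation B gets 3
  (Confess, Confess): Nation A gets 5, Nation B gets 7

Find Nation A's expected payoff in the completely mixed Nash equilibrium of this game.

First find y, the probability Nation B plays Quiet, from Nation A's indifference between Quiet and Confess: 11y + 4(1−y) = y + 5(1−y), giving y = 1/11.
Since Nation A is indifferent in equilibrium, Nation A's expected payoff equals the payoff from either row against (1/11, 10/11). Using Quiet: 11(1/11) + 4(10/11) = 51/11.

51/11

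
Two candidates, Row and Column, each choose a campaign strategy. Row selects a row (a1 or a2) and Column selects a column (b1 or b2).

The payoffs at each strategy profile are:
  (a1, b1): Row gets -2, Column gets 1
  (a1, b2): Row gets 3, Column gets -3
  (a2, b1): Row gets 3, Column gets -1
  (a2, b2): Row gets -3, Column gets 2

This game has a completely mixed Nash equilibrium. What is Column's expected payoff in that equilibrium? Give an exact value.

-1/7

First find p, the probability Row plays a1, from Column's indifference between b1 and b2: p − (1−p) = −3p + 2(1−p), giving p = 3/7.
Since Column is indifferent in equilibrium, Column's expected payoff equals the payoff from either column against (3/7, 4/7). Using b1: (3/7) − (4/7) = -1/7.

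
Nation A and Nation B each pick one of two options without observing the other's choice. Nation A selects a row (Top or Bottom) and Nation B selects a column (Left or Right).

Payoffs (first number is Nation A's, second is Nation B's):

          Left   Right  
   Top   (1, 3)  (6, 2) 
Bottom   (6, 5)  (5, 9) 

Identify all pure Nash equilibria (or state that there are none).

(Top, Left): Nation A prefers Bottom (6 > 1) — not an equilibrium.
(Top, Right): Nation B prefers Left (3 > 2) — not an equilibrium.
(Bottom, Left): Nation B prefers Right (9 > 5) — not an equilibrium.
(Bottom, Right): Nation A prefers Top (6 > 5) — not an equilibrium.

none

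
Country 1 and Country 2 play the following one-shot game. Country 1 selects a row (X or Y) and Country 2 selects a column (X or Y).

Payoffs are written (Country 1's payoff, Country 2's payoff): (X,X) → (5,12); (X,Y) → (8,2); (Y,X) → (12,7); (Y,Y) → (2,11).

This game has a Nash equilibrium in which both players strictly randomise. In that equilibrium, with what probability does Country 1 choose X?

2/7

Let p be the probability that Country 1 plays X. In a completely mixed equilibrium, Country 2 must be indifferent between X and Y.
Country 2's expected payoff from X is 12p + 7(1−p); from Y it is 2p + 11(1−p).
Setting these equal: 5p + 7 = −9p + 11, so p = 2/7.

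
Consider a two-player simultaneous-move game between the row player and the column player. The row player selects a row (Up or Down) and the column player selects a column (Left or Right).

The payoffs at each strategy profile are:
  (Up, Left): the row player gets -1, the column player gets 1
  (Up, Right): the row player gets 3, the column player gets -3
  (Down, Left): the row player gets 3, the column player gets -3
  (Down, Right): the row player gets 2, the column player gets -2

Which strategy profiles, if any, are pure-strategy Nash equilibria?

(Up, Left): the row player prefers Down (3 > -1) — not an equilibrium.
(Up, Right): the column player prefers Left (1 > -3) — not an equilibrium.
(Down, Left): the column player prefers Right (-2 > -3) — not an equilibrium.
(Down, Right): the row player prefers Up (3 > 2) — not an equilibrium.

none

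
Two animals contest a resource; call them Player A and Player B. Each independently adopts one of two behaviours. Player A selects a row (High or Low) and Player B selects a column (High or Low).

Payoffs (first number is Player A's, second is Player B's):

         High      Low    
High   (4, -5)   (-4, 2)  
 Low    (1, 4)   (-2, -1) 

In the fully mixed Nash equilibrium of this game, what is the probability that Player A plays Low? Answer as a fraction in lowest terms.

Let r be the probability that Player A plays High. In a completely mixed equilibrium, Player B must be indifferent between High and Low.
Player B's expected payoff from High is −5r + 4(1−r); from Low it is 2r − (1−r).
Setting these equal: −9r + 4 = 3r − 1, so r = 5/12.
Therefore Player A plays Low with probability 1 − 5/12 = 7/12.

7/12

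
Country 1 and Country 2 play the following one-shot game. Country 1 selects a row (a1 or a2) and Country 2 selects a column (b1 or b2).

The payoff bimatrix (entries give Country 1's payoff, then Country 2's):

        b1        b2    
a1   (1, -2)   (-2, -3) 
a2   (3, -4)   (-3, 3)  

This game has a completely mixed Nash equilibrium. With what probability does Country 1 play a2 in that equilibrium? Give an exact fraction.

Let x be the probability that Country 1 plays a1. In a completely mixed equilibrium, Country 2 must be indifferent between b1 and b2.
Country 2's expected payoff from b1 is −2x − 4(1−x); from b2 it is −3x + 3(1−x).
Setting these equal: 2x − 4 = −6x + 3, so x = 7/8.
Therefore Country 1 plays a2 with probability 1 − 7/8 = 1/8.

1/8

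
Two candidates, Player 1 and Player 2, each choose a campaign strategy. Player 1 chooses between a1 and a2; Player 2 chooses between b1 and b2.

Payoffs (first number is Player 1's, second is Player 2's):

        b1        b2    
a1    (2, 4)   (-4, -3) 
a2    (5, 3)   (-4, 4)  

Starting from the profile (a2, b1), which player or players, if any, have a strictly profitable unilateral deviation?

Player 1 at (a2, b1) earns 5; deviating to a1 yields 2 — not better.
Player 2 earns 3; deviating to b2 yields 4 — a strict improvement.
Only Player 2 has a strictly profitable deviation.

Player 2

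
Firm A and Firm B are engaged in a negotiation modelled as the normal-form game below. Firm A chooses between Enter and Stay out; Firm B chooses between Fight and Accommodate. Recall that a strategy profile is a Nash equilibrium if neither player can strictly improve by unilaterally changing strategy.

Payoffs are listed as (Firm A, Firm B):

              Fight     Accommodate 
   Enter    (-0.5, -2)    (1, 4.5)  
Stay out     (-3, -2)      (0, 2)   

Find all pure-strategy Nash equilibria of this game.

(Enter, Accommodate)

(Enter, Fight): Firm B prefers Accommodate (4.5 > -2) — not an equilibrium.
(Enter, Accommodate): Firm A gets 1 ≥ 0 from Stay out, and Firm B gets 4.5 ≥ -2 from Fight — Nash equilibrium.
(Stay out, Fight): Firm A prefers Enter (-0.5 > -3); Firm B prefers Accommodate (2 > -2) — not an equilibrium.
(Stay out, Accommodate): Firm A prefers Enter (1 > 0) — not an equilibrium.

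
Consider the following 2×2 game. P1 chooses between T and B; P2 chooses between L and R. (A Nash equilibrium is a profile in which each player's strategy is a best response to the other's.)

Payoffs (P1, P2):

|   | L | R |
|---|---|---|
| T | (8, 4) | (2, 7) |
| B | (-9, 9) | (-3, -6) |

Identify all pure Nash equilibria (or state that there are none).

(T, L): P2 prefers R (7 > 4) — not an equilibrium.
(T, R): P1 gets 2 ≥ -3 from B, and P2 gets 7 ≥ 4 from L — Nash equilibrium.
(B, L): P1 prefers T (8 > -9) — not an equilibrium.
(B, R): P1 prefers T (2 > -3); P2 prefers L (9 > -6) — not an equilibrium.

(T, R)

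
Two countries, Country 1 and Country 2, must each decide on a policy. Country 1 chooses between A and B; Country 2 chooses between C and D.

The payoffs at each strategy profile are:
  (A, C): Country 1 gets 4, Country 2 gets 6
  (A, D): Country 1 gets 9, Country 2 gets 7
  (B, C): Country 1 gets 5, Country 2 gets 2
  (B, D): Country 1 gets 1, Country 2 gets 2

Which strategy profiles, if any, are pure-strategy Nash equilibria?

(A, D) and (B, C)

(A, C): Country 1 prefers B (5 > 4); Country 2 prefers D (7 > 6) — not an equilibrium.
(A, D): Country 1 gets 9 ≥ 1 from B, and Country 2 gets 7 ≥ 6 from C — Nash equilibrium.
(B, C): Country 1 gets 5 ≥ 4 from A, and Country 2 gets 2 ≥ 2 from D — Nash equilibrium.
(B, D): Country 1 prefers A (9 > 1) — not an equilibrium.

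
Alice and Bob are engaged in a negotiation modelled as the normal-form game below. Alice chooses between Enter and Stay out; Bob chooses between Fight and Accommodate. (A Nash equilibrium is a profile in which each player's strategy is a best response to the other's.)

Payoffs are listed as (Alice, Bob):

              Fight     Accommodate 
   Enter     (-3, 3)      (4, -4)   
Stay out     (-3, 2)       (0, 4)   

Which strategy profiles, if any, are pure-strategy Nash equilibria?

(Enter, Fight): Alice gets -3 ≥ -3 from Stay out, and Bob gets 3 ≥ -4 from Accommodate — Nash equilibrium.
(Enter, Accommodate): Bob prefers Fight (3 > -4) — not an equilibrium.
(Stay out, Fight): Bob prefers Accommodate (4 > 2) — not an equilibrium.
(Stay out, Accommodate): Alice prefers Enter (4 > 0) — not an equilibrium.

(Enter, Fight)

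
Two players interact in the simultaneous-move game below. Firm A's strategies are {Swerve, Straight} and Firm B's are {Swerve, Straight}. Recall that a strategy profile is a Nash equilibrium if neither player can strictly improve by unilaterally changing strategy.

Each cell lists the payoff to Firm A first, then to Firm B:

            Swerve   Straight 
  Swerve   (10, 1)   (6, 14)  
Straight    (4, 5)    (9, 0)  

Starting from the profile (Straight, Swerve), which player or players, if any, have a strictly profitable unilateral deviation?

Firm A at (Straight, Swerve) earns 4; deviating to Swerve yields 10 — a strict improvement.
Firm B earns 5; deviating to Straight yields 0 — not better.
Only Firm A has a strictly profitable deviation.

Firm A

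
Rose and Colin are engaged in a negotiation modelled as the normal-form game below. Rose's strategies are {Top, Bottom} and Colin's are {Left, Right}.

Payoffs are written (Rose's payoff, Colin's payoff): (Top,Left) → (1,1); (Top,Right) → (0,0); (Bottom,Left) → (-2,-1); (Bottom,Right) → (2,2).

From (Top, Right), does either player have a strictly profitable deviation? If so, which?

Rose at (Top, Right) earns 0; deviating to Bottom yields 2 — a strict improvement.
Colin earns 0; deviating to Left yields 1 — a strict improvement.
Both Rose and Colin have strictly profitable deviations.

Both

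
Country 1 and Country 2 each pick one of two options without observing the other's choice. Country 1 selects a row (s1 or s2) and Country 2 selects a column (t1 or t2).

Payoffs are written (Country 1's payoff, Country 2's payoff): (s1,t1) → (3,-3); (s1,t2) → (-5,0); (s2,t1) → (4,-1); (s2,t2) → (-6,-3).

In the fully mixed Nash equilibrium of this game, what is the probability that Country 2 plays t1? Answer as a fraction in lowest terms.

Let c be the probability that Country 2 plays t1. In a completely mixed equilibrium, Country 1 must be indifferent between s1 and s2.
Country 1's expected payoff from s1 is 3c − 5(1−c); from s2 it is 4c − 6(1−c).
Setting these equal: 8c − 5 = 10c − 6, so c = 1/2.

1/2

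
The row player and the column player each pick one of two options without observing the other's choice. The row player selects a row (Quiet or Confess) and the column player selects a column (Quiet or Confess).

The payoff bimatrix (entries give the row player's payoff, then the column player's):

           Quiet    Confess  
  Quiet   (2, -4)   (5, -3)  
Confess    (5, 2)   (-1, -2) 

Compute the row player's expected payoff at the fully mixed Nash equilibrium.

3

First find q, the probability the column player plays Quiet, from the row player's indifference between Quiet and Confess: 2q + 5(1−q) = 5q − (1−q), giving q = 2/3.
Since the row player is indifferent in equilibrium, the row player's expected payoff equals the payoff from either row against (2/3, 1/3). Using Quiet: 2(2/3) + 5(1/3) = 3.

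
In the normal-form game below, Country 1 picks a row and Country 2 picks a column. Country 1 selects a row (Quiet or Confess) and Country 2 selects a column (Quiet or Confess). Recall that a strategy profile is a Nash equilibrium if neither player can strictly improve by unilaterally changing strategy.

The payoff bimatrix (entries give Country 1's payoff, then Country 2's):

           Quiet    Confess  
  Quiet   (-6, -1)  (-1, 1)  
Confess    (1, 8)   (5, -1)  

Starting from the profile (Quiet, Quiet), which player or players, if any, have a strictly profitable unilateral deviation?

Country 1 at (Quiet, Quiet) earns -6; deviating to Confess yields 1 — a strict improvement.
Country 2 earns -1; deviating to Confess yields 1 — a strict improvement.
Both Country 1 and Country 2 have strictly profitable deviations.

Both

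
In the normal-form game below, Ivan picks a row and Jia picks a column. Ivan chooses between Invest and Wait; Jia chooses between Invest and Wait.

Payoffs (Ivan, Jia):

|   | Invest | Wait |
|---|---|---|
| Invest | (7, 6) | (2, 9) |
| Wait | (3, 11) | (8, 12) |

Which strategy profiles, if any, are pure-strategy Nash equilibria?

(Wait, Wait)

(Invest, Invest): Jia prefers Wait (9 > 6) — not an equilibrium.
(Invest, Wait): Ivan prefers Wait (8 > 2) — not an equilibrium.
(Wait, Invest): Ivan prefers Invest (7 > 3); Jia prefers Wait (12 > 11) — not an equilibrium.
(Wait, Wait): Ivan gets 8 ≥ 2 from Invest, and Jia gets 12 ≥ 11 from Invest — Nash equilibrium.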